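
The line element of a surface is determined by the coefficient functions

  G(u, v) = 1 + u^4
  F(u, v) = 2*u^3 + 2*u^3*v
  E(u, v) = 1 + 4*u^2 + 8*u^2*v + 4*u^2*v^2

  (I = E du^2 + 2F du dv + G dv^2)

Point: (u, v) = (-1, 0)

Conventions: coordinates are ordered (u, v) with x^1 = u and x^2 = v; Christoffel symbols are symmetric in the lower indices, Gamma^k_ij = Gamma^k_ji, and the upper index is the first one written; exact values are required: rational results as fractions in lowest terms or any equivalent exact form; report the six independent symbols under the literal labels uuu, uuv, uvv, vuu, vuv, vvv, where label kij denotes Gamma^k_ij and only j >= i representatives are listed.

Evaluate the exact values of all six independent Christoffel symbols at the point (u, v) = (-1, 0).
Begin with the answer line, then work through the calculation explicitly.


Answer: Gamma_uuu = -2/3, Gamma_uuv = 2/3, Gamma_uvv = 0, Gamma_vuu = 1/3, Gamma_vuv = -1/3, Gamma_vvv = 0

E = 5, F = -2, G = 2 at the point
E_u = -8, E_v = 8, F_u = 6, F_v = -2, G_u = -4, G_v = 0
EG - F^2 = 6;  g^inv = (1/6) * [[2, 2], [2, 5]]
first-kind symbols [ij,l] = (1/2)(d_i g_jl + d_j g_il - d_l g_ij): [uu,u] = E_u/2 = -4, [uu,v] = F_u - E_v/2 = 2, [uv,u] = E_v/2 = 4, [uv,v] = G_u/2 = -2, [vv,u] = F_v - G_u/2 = 0, [vv,v] = G_v/2 = 0
Gamma^u_ij = (G*[ij,u] - F*[ij,v])/(EG - F^2), Gamma^v_ij = (E*[ij,v] - F*[ij,u])/(EG - F^2)


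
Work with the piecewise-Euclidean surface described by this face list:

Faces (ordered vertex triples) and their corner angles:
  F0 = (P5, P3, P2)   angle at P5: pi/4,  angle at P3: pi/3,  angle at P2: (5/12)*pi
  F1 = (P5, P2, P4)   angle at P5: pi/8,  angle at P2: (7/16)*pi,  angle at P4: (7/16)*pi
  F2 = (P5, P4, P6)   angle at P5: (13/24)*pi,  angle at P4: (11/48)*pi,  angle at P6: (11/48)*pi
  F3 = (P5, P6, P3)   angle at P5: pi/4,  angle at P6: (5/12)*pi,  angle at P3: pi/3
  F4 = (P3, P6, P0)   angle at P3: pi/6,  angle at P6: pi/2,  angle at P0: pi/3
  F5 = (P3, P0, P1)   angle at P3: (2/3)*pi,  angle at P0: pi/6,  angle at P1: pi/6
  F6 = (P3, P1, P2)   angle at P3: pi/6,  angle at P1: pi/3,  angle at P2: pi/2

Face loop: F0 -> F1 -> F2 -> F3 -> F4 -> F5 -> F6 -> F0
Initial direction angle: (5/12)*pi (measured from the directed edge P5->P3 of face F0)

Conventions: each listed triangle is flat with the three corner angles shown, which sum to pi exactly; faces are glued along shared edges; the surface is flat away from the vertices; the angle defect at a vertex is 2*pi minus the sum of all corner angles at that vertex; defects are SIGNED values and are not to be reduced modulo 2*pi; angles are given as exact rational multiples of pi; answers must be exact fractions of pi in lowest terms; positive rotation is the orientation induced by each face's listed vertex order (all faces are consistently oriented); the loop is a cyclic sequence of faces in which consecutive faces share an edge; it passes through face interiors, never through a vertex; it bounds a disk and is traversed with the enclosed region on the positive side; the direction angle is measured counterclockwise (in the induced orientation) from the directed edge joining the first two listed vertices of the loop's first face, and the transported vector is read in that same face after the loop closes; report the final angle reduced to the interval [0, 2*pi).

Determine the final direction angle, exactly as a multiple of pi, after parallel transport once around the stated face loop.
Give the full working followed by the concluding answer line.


enclosed vertex P3: corner angles sum to (5/3)*pi, defect = 2*pi - (5/3)*pi = pi/3
enclosed vertex P5: corner angles sum to (7/6)*pi, defect = 2*pi - (7/6)*pi = (5/6)*pi
holonomy = initial angle + sum of enclosed defects (mod 2*pi), positive in the induced orientation
final angle = (5/12)*pi + (7/6)*pi = (19/12)*pi (mod 2*pi)

Answer: final direction angle = (19/12)*pi


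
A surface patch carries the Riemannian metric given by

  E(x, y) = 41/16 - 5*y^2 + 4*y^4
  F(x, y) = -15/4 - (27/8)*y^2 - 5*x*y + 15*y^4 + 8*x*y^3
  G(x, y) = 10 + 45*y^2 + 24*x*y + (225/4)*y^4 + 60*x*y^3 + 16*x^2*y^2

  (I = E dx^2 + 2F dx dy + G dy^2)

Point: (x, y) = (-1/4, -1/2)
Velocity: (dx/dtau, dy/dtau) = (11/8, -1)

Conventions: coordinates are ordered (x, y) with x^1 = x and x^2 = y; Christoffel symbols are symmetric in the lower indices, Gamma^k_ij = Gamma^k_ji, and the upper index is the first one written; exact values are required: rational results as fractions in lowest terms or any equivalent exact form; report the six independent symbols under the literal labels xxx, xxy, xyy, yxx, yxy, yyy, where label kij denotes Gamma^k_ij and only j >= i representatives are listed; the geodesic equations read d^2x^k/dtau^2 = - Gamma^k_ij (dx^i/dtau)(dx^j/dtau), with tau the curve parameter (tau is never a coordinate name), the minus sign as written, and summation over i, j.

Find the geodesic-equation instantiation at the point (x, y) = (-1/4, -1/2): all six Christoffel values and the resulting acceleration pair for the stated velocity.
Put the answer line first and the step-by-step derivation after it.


Answer: Gamma_xxx = 0, Gamma_xxy = 96/1949, Gamma_xyy = 408/1949, Gamma_yxx = 0, Gamma_yxy = -688/1949, Gamma_yyy = -2924/1949; accelerations (d^2x/dtau^2, d^2y/dtau^2) = (-144/1949, 1032/1949)

E = 25/16, F = -129/32, G = 1913/64 at the point
E_x = 0, E_y = 3, F_x = 3/2, F_y = -35/8, G_x = -43/2, G_y = -731/8
EG - F^2 = 1949/64;  g^inv = (64/1949) * [[1913/64, 129/32], [129/32, 25/16]]
first-kind symbols [ij,l] = (1/2)(d_i g_jl + d_j g_il - d_l g_ij): [xx,x] = E_x/2 = 0, [xx,y] = F_x - E_y/2 = 0, [xy,x] = E_y/2 = 3/2, [xy,y] = G_x/2 = -43/4, [yy,x] = F_y - G_x/2 = 51/8, [yy,y] = G_y/2 = -731/16
Gamma^x_ij = (G*[ij,x] - F*[ij,y])/(EG - F^2), Gamma^y_ij = (E*[ij,y] - F*[ij,x])/(EG - F^2)
Gamma_xxx = 0, Gamma_xxy = 96/1949, Gamma_xyy = 408/1949, Gamma_yxx = 0, Gamma_yxy = -688/1949, Gamma_yyy = -2924/1949
d^2x/dtau^2 = -(Gamma_xxx*(11/8)^2 + 2*Gamma_xxy*(11/8)*(-1) + Gamma_xyy*(-1)^2) = -144/1949
d^2y/dtau^2 = -(Gamma_yxx*(11/8)^2 + 2*Gamma_yxy*(11/8)*(-1) + Gamma_yyy*(-1)^2) = 1032/1949


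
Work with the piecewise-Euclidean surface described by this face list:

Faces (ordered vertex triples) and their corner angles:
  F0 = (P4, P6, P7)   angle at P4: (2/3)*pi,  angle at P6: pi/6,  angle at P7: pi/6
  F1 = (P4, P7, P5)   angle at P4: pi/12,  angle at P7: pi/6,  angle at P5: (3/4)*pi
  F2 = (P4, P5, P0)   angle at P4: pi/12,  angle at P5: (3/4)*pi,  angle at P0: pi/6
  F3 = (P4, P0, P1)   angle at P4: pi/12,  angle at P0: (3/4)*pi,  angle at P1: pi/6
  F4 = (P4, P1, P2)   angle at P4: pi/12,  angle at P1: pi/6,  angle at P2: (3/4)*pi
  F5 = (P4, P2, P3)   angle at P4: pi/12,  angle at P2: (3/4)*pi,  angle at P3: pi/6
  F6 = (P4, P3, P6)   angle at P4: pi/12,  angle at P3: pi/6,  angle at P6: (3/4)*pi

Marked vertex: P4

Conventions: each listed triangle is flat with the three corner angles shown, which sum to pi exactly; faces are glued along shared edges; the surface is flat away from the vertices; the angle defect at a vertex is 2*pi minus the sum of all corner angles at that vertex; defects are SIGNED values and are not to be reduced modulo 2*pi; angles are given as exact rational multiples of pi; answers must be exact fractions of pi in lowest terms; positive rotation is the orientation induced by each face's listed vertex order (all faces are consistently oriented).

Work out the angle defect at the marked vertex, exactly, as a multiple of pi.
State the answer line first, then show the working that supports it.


Answer: defect(P4) = (5/6)*pi

Sum of corner angles at P4: (7/6)*pi
defect = 2*pi - (7/6)*pi


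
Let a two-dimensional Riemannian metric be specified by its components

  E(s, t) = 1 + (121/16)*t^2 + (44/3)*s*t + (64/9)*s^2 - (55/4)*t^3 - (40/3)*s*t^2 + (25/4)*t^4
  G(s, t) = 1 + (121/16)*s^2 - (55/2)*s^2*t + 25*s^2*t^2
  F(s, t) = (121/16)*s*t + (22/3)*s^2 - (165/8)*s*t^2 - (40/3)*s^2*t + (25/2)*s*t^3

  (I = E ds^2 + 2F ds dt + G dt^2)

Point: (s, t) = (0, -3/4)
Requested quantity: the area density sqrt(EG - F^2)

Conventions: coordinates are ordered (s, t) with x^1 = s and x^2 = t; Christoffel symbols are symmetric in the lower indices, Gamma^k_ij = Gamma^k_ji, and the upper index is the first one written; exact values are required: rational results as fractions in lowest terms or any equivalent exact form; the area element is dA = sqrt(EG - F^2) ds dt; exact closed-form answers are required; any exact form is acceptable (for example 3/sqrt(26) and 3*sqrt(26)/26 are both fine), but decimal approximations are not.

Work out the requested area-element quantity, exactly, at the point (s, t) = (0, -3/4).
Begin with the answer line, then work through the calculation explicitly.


Answer: sqrt(EG - F^2) = sqrt(13345)/32

E = 13345/1024, F = 0, G = 1; EG - F^2 = 13345/1024


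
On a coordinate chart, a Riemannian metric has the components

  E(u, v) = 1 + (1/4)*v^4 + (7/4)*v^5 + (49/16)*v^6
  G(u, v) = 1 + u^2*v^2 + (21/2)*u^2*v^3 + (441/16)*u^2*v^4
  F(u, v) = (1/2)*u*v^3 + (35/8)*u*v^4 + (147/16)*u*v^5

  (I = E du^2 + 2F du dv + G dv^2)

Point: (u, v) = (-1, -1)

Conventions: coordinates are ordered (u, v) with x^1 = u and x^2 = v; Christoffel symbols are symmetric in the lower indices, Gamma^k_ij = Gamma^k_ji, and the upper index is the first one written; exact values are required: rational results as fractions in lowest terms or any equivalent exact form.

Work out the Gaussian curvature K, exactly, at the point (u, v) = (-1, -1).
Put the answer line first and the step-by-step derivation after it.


Answer: K = -1156/27225

E = 41/16, F = 85/16, G = 305/16, EG - F^2 = 165/8 at the point
E_u = 0, E_v = -85/8, F_u = -85/16, F_v = -479/16, G_u = -289/8, G_v = -323/4
E_vv = 479/8, F_uv = 479/16, G_uu = 289/8
Using the Brioschi determinant formula for K from the metric derivatives:
M1 = [[-E_vv/2 + F_uv - G_uu/2, E_u/2, F_u - E_v/2], [F_v - G_u/2, E, F], [G_v/2, F, G]] = [[-289/16, 0, 0], [-95/8, 41/16, 85/16], [-323/8, 85/16, 305/16]]; det M1 = -47685/128
M2 = [[0, E_v/2, G_u/2], [E_v/2, E, F], [G_u/2, F, G]] = [[0, -85/16, -289/16], [-85/16, 41/16, 85/16], [-289/16, 85/16, 305/16]]; det M2 = -45373/128
det M1 - det M2 = -289/16; K = -289/16 / (165/8)^2 = -1156/27225


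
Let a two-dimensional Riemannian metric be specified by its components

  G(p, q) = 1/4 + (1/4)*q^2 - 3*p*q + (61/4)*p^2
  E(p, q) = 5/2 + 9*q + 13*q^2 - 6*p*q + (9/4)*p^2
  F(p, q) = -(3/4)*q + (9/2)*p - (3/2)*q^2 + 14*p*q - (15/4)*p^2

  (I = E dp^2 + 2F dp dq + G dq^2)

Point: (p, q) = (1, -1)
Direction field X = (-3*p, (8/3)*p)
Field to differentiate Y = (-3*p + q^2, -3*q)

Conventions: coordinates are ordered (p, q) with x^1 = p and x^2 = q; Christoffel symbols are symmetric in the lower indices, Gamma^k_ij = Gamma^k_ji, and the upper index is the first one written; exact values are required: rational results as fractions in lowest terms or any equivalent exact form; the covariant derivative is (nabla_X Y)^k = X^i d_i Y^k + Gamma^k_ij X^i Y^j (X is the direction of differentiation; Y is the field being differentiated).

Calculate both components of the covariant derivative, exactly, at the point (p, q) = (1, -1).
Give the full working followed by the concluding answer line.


E = 59/4, F = -14, G = 75/4 at the point
E_p = 21/2, E_q = -23, F_p = -17, F_q = 65/4, G_p = 67/2, G_q = -7/2
EG - F^2 = 1289/16;  g^inv = (16/1289) * [[75/4, 14], [14, 59/4]]
first-kind symbols [ij,l] = (1/2)(d_i g_jl + d_j g_il - d_l g_ij): [pp,p] = E_p/2 = 21/4, [pp,q] = F_p - E_q/2 = -11/2, [pq,p] = E_q/2 = -23/2, [pq,q] = G_p/2 = 67/4, [qq,p] = F_q - G_p/2 = -1/2, [qq,q] = G_q/2 = -7/4
Gamma^p_ij = (G*[ij,p] - F*[ij,q])/(EG - F^2), Gamma^q_ij = (E*[ij,q] - F*[ij,p])/(EG - F^2)
Gamma_ppp = 343/1289, Gamma_ppq = 302/1289, Gamma_pqq = -542/1289, Gamma_qpp = -122/1289, Gamma_qpq = 1377/1289, Gamma_qqq = -525/1289
X = (-3, 8/3), Y = (-2, 3) at the point

Answer: (nabla_X Y)^p = -5641/3867, (nabla_X Y)^q = -34981/1289


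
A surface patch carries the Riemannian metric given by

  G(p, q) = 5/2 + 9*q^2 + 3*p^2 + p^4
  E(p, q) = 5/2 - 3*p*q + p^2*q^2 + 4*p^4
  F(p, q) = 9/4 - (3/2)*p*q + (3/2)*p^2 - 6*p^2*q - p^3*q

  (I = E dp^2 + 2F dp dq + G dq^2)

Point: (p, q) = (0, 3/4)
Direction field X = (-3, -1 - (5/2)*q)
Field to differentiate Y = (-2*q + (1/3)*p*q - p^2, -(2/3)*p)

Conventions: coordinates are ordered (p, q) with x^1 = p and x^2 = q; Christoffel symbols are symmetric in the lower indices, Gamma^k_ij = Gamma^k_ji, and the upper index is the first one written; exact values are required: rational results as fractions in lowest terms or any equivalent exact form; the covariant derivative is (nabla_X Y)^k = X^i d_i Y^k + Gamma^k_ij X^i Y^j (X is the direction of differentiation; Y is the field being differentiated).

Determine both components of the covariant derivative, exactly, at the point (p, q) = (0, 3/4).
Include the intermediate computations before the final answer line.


E = 5/2, F = 9/4, G = 121/16 at the point
E_p = -9/4, E_q = 0, F_p = -9/8, F_q = 0, G_p = 0, G_q = 27/2
EG - F^2 = 443/32;  g^inv = (32/443) * [[121/16, -9/4], [-9/4, 5/2]]
first-kind symbols [ij,l] = (1/2)(d_i g_jl + d_j g_il - d_l g_ij): [pp,p] = E_p/2 = -9/8, [pp,q] = F_p - E_q/2 = -9/8, [pq,p] = E_q/2 = 0, [pq,q] = G_p/2 = 0, [qq,p] = F_q - G_p/2 = 0, [qq,q] = G_q/2 = 27/4
Gamma^p_ij = (G*[ij,p] - F*[ij,q])/(EG - F^2), Gamma^q_ij = (E*[ij,q] - F*[ij,p])/(EG - F^2)
Gamma_ppp = -765/1772, Gamma_ppq = 0, Gamma_pqq = -486/443, Gamma_qpp = -9/443, Gamma_qpq = 0, Gamma_qqq = 540/443
X = (-3, -23/8), Y = (-3/2, 0) at the point

Answer: (nabla_X Y)^p = 10835/3544, (nabla_X Y)^q = 1691/886


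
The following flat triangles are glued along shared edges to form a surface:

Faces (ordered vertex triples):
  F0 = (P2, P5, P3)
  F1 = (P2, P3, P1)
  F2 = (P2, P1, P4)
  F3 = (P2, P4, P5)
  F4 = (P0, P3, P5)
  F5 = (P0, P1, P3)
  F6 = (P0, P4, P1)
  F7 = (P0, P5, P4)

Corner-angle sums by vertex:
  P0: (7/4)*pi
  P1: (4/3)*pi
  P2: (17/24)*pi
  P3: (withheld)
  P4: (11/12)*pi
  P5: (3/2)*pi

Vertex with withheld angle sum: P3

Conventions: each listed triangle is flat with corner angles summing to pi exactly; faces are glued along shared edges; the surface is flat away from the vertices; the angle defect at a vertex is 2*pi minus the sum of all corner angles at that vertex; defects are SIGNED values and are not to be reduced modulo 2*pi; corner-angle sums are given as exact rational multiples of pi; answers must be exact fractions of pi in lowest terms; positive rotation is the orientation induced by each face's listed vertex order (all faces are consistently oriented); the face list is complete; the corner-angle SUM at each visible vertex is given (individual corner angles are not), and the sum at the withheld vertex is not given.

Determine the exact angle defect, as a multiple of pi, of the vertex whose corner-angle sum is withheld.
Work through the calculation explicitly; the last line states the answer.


V = 6, E = 12, F = 8; chi = V - E + F = 2
Gauss-Bonnet: total defect = 2*pi*chi = 4*pi; visible defects sum to (91/24)*pi

Answer: defect(P3) = (5/24)*pi


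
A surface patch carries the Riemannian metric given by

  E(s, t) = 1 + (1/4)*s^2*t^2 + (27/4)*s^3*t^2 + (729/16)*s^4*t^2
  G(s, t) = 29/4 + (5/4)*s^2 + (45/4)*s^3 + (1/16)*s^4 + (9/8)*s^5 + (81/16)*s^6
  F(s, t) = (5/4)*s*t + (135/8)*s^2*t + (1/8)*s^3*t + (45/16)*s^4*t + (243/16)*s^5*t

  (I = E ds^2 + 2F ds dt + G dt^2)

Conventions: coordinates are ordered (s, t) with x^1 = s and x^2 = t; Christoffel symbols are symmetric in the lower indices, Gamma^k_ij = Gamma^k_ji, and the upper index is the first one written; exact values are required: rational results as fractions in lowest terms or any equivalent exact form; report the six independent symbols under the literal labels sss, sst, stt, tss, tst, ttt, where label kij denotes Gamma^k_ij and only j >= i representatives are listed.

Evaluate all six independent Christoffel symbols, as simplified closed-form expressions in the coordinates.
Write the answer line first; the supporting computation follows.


Answer: Gamma_sss = (1458*s^3*t^2 + 162*s^2*t^2 + 4*s*t^2)/(81*s^6 + 18*s^5 + 729*s^4*t^2 + s^4 + 108*s^3*t^2 + 180*s^3 + 4*s^2*t^2 + 20*s^2 + 116), Gamma_sst = (729*s^4*t + 108*s^3*t + 4*s^2*t)/(81*s^6 + 18*s^5 + 729*s^4*t^2 + s^4 + 108*s^3*t^2 + 180*s^3 + 4*s^2*t^2 + 20*s^2 + 116), Gamma_stt = 0, Gamma_tss = (486*s^4*t + 72*s^3*t + 2*s^2*t + 540*s*t + 20*t)/(81*s^6 + 18*s^5 + 729*s^4*t^2 + s^4 + 108*s^3*t^2 + 180*s^3 + 4*s^2*t^2 + 20*s^2 + 116), Gamma_tst = (243*s^5 + 45*s^4 + 2*s^3 + 270*s^2 + 20*s)/(81*s^6 + 18*s^5 + 729*s^4*t^2 + s^4 + 108*s^3*t^2 + 180*s^3 + 4*s^2*t^2 + 20*s^2 + 116), Gamma_ttt = 0

E = 1 + (1/4)*s^2*t^2 + (27/4)*s^3*t^2 + (729/16)*s^4*t^2; F = (5/4)*s*t + (135/8)*s^2*t + (1/8)*s^3*t + (45/16)*s^4*t + (243/16)*s^5*t; G = 29/4 + (5/4)*s^2 + (45/4)*s^3 + (1/16)*s^4 + (9/8)*s^5 + (81/16)*s^6
Gamma^k_ij = (1/2) g^{kl} (d_i g_jl + d_j g_il - d_l g_ij), with g^inv = (1/(EG-F^2)) [[G, -F], [-F, E]]
first partials: E_s = (1/2)*s*t^2 + (81/4)*s^2*t^2 + (729/4)*s^3*t^2, E_t = (1/2)*s^2*t + (27/2)*s^3*t + (729/8)*s^4*t, F_s = (5/4)*t + (135/4)*s*t + (3/8)*s^2*t + (45/4)*s^3*t + (1215/16)*s^4*t, F_t = (5/4)*s + (135/8)*s^2 + (1/8)*s^3 + (45/16)*s^4 + (243/16)*s^5, G_s = (5/2)*s + (135/4)*s^2 + (1/4)*s^3 + (45/8)*s^4 + (243/8)*s^5, G_t = 0
D = EG - F^2 = 29/4 + (5/4)*s^2 + (45/4)*s^3 + (1/4)*s^2*t^2 + (1/16)*s^4 + (27/4)*s^3*t^2 + (9/8)*s^5 + (729/16)*s^4*t^2 + (81/16)*s^6
expanded: Gamma^s_ss = (G E_s - 2F F_s + F E_t)/(2D), Gamma^s_st = (G E_t - F G_s)/(2D), Gamma^s_tt = (2G F_t - G G_s - F G_t)/(2D), Gamma^t_ss = (2E F_s - E E_t - F E_s)/(2D), Gamma^t_st = (E G_s - F E_t)/(2D), Gamma^t_tt = (E G_t - 2F F_t + F G_s)/(2D); substitute and cancel common factors


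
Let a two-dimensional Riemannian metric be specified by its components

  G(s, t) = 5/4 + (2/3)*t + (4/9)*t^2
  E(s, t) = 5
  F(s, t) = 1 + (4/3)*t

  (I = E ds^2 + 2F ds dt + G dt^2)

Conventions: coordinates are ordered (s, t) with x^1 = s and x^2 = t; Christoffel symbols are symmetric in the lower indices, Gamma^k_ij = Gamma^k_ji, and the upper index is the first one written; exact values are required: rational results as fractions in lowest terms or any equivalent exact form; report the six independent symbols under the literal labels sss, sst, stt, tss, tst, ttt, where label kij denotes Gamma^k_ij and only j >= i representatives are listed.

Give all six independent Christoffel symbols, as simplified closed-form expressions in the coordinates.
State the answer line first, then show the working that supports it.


Answer: Gamma_sss = 0, Gamma_sst = 0, Gamma_stt = 48/(16*t^2 + 24*t + 189), Gamma_tss = 0, Gamma_tst = 0, Gamma_ttt = (16*t + 12)/(16*t^2 + 24*t + 189)

E = 5; F = 1 + (4/3)*t; G = 5/4 + (2/3)*t + (4/9)*t^2
Gamma^k_ij = (1/2) g^{kl} (d_i g_jl + d_j g_il - d_l g_ij), with g^inv = (1/(EG-F^2)) [[G, -F], [-F, E]]
first partials: E_s = 0, E_t = 0, F_s = 0, F_t = 4/3, G_s = 0, G_t = 2/3 + (8/9)*t
D = EG - F^2 = 21/4 + (2/3)*t + (4/9)*t^2
expanded: Gamma^s_ss = (G E_s - 2F F_s + F E_t)/(2D), Gamma^s_st = (G E_t - F G_s)/(2D), Gamma^s_tt = (2G F_t - G G_s - F G_t)/(2D), Gamma^t_ss = (2E F_s - E E_t - F E_s)/(2D), Gamma^t_st = (E G_s - F E_t)/(2D), Gamma^t_tt = (E G_t - 2F F_t + F G_s)/(2D); substitute and cancel common factors


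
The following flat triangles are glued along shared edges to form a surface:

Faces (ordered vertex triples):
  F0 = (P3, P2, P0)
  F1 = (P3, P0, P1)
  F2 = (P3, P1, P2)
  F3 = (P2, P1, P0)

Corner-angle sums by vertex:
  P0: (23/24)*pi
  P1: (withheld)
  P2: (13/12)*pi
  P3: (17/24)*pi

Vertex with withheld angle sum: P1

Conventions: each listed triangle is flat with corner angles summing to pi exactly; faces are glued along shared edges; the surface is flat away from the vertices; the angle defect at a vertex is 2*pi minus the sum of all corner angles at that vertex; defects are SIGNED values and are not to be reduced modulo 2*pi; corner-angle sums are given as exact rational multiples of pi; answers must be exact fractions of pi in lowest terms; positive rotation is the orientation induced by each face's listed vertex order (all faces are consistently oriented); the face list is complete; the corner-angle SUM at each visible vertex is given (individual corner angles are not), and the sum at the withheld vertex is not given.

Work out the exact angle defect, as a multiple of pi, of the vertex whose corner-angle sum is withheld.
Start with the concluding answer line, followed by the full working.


Answer: defect(P1) = (3/4)*pi

V = 4, E = 6, F = 4; chi = V - E + F = 2
Gauss-Bonnet: total defect = 2*pi*chi = 4*pi; visible defects sum to (13/4)*pi


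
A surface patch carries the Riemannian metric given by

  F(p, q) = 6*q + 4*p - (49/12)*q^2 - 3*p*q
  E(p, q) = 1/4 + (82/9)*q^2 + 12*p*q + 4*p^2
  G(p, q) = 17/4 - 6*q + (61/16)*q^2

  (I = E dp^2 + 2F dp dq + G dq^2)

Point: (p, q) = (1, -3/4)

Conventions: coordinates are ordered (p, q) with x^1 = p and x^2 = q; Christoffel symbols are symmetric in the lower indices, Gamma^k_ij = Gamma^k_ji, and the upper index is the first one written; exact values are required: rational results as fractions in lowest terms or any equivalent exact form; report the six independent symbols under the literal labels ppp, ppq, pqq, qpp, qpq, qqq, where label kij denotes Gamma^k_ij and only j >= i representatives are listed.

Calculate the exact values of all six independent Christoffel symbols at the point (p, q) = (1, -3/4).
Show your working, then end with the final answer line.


E = 3/8, F = -35/64, G = 2789/256 at the point
E_p = -1, E_q = -5/3, F_p = 25/4, F_q = 73/8, G_p = 0, G_q = -375/32
EG - F^2 = 15509/4096;  g^inv = (4096/15509) * [[2789/256, 35/64], [35/64, 3/8]]
first-kind symbols [ij,l] = (1/2)(d_i g_jl + d_j g_il - d_l g_ij): [pp,p] = E_p/2 = -1/2, [pp,q] = F_p - E_q/2 = 85/12, [pq,p] = E_q/2 = -5/6, [pq,q] = G_p/2 = 0, [qq,p] = F_q - G_p/2 = 73/8, [qq,q] = G_q/2 = -375/64
Gamma^p_ij = (G*[ij,p] - F*[ij,q])/(EG - F^2), Gamma^q_ij = (E*[ij,q] - F*[ij,p])/(EG - F^2)

Answer: Gamma_ppp = -19336/46527, Gamma_ppq = -111560/46527, Gamma_pqq = 30313/1193, Gamma_qpp = 9760/15509, Gamma_qpq = -5600/46527, Gamma_qqq = 880/1193


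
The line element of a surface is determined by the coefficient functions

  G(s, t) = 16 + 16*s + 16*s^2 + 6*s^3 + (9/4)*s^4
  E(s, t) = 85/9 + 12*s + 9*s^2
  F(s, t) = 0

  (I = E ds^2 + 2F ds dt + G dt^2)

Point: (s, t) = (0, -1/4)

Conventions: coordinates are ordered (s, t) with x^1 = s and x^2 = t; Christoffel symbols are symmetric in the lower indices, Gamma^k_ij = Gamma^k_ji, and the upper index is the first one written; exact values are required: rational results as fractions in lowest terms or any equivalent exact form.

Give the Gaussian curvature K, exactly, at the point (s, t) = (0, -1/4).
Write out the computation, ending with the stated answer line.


E = 85/9, F = 0, G = 16, EG - F^2 = 1360/9 at the point
E_s = 12, E_t = 0, F_s = 0, F_t = 0, G_s = 16, G_t = 0
E_tt = 0, F_st = 0, G_ss = 32
Evaluate Brioschi's two determinant matrices M1, M2 and divide by (EG - F^2)^2.
M1 = [[-E_tt/2 + F_st - G_ss/2, E_s/2, F_s - E_t/2], [F_t - G_s/2, E, F], [G_t/2, F, G]] = [[-16, 6, 0], [-8, 85/9, 0], [0, 0, 16]]; det M1 = -14848/9
M2 = [[0, E_t/2, G_s/2], [E_t/2, E, F], [G_s/2, F, G]] = [[0, 0, 8], [0, 85/9, 0], [8, 0, 16]]; det M2 = -5440/9
det M1 - det M2 = -3136/3; K = -3136/3 / (1360/9)^2 = -1323/28900

Answer: K = -1323/28900


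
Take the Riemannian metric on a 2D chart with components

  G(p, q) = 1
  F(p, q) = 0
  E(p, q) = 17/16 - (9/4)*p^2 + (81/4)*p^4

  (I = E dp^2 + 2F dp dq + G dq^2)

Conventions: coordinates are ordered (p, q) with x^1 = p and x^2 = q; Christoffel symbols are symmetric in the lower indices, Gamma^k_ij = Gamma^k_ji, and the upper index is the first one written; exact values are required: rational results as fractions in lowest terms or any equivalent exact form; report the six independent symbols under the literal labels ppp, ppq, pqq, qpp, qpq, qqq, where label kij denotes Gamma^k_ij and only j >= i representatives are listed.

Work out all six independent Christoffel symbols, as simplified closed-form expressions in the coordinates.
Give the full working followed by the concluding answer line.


E = 17/16 - (9/4)*p^2 + (81/4)*p^4; F = 0; G = 1
Gamma^k_ij = (1/2) g^{kl} (d_i g_jl + d_j g_il - d_l g_ij), with g^inv = (1/(EG-F^2)) [[G, -F], [-F, E]]
first partials: E_p = -(9/2)*p + 81*p^3, E_q = 0, F_p = 0, F_q = 0, G_p = 0, G_q = 0
D = EG - F^2 = 17/16 - (9/4)*p^2 + (81/4)*p^4
expanded: Gamma^p_pp = (G E_p - 2F F_p + F E_q)/(2D), Gamma^p_pq = (G E_q - F G_p)/(2D), Gamma^p_qq = (2G F_q - G G_p - F G_q)/(2D), Gamma^q_pp = (2E F_p - E E_q - F E_p)/(2D), Gamma^q_pq = (E G_p - F E_q)/(2D), Gamma^q_qq = (E G_q - 2F F_q + F G_p)/(2D); substitute and cancel common factors

Answer: Gamma_ppp = (648*p^3 - 36*p)/(324*p^4 - 36*p^2 + 17), Gamma_ppq = 0, Gamma_pqq = 0, Gamma_qpp = 0, Gamma_qpq = 0, Gamma_qqq = 0


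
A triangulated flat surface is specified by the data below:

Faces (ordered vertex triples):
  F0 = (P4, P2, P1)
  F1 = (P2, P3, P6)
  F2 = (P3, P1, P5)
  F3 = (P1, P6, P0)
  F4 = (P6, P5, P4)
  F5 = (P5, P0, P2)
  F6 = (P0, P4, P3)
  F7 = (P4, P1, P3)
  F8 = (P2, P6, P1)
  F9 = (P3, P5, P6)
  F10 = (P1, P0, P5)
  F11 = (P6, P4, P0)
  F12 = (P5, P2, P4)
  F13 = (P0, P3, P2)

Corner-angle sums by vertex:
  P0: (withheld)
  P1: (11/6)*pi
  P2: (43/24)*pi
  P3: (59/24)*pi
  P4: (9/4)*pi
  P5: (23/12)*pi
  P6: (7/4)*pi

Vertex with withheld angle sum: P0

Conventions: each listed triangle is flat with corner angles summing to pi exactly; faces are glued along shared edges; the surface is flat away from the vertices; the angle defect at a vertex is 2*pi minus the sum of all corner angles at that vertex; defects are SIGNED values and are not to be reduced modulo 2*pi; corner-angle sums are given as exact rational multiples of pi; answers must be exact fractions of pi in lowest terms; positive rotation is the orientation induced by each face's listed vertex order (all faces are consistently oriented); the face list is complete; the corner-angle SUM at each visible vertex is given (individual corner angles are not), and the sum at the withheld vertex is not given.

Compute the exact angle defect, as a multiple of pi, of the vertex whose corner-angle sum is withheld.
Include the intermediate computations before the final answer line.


V = 7, E = 21, F = 14; chi = V - E + F = 0
Gauss-Bonnet: total defect = 2*pi*chi = 0; visible defects sum to 0

Answer: defect(P0) = 0


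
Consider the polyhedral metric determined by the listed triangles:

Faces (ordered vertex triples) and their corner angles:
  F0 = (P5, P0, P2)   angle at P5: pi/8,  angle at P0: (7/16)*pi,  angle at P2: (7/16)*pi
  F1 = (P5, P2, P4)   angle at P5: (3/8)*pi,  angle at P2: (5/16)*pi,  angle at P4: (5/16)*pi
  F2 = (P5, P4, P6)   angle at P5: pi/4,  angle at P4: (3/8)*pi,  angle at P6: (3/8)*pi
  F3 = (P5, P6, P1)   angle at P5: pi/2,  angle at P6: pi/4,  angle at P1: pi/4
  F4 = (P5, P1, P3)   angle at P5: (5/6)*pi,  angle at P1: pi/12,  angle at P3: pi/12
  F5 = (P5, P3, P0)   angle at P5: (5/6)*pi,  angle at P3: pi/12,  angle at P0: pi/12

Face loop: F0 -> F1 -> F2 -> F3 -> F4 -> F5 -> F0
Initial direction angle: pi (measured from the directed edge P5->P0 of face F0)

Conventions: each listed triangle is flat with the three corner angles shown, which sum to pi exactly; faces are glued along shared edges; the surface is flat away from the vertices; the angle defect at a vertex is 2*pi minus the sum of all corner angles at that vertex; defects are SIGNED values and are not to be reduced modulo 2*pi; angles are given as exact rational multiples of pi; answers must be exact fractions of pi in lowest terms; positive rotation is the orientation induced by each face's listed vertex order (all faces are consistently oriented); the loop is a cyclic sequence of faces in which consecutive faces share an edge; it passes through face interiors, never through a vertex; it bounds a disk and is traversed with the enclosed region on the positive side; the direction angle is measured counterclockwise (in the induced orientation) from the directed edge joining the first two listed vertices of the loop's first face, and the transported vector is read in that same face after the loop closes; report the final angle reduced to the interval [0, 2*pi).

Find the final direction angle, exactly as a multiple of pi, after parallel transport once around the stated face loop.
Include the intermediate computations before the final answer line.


enclosed vertex P5: corner angles sum to (35/12)*pi, defect = 2*pi - (35/12)*pi = (-11/12)*pi
adding the enclosed defects to the starting angle (mod 2*pi, induced orientation) gives the holonomy
final angle = pi - (11/12)*pi = pi/12 (mod 2*pi)

Answer: final direction angle = pi/12


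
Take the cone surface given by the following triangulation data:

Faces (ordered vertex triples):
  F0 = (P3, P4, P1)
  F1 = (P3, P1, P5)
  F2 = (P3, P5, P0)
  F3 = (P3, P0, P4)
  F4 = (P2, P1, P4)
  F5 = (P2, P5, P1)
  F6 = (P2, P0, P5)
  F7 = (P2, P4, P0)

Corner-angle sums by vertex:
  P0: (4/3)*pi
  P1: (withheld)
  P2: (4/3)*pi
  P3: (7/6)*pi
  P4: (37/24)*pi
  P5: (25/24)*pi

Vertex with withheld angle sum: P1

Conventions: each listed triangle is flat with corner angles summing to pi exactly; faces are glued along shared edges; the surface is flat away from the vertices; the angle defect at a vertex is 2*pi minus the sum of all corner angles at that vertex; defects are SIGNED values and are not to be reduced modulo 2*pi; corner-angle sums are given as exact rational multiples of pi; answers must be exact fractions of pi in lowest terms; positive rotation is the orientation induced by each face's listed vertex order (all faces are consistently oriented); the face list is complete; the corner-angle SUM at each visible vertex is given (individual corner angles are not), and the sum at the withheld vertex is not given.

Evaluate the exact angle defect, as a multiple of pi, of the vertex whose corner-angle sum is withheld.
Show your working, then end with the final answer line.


V = 6, E = 12, F = 8; chi = V - E + F = 2
Gauss-Bonnet: total defect = 2*pi*chi = 4*pi; visible defects sum to (43/12)*pi

Answer: defect(P1) = (5/12)*pi


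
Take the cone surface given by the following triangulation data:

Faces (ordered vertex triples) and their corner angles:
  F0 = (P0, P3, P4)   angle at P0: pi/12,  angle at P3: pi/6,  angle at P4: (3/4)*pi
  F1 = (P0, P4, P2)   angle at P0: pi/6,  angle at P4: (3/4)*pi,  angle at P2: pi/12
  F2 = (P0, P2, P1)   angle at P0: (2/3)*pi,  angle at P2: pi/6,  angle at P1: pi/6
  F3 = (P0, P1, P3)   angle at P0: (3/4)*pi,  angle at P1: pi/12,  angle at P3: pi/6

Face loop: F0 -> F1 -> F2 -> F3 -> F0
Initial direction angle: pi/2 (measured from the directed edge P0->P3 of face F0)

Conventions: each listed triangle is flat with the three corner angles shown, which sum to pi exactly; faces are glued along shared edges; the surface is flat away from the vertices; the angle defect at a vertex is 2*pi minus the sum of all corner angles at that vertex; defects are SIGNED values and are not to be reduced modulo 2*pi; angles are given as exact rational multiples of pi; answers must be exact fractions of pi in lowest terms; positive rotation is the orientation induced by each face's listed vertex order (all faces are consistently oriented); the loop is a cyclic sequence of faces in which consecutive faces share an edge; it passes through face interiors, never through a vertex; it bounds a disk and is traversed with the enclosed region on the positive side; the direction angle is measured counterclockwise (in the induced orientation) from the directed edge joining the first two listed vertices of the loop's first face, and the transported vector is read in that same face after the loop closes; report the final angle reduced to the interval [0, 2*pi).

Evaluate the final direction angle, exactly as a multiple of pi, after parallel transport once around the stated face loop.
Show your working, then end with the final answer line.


enclosed vertex P0: corner angles sum to (5/3)*pi, defect = 2*pi - (5/3)*pi = pi/3
the final direction is the initial angle plus the enclosed defects, taken mod 2*pi in the induced orientation
final angle = pi/2 + pi/3 = (5/6)*pi (mod 2*pi)

Answer: final direction angle = (5/6)*pi


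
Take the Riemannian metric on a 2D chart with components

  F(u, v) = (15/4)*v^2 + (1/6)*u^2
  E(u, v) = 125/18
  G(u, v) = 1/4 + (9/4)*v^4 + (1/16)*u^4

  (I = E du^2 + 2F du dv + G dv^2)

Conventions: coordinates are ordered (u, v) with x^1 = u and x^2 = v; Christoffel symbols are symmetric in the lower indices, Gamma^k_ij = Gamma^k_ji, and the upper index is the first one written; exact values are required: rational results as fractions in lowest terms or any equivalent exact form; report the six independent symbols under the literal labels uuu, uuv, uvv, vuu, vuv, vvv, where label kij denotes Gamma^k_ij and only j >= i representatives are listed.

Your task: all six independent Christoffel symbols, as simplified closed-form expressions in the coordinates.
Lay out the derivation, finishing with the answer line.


E = 125/18; F = (15/4)*v^2 + (1/6)*u^2; G = 1/4 + (9/4)*v^4 + (1/16)*u^4
Gamma^k_ij = (1/2) g^{kl} (d_i g_jl + d_j g_il - d_l g_ij), with g^inv = (1/(EG-F^2)) [[G, -F], [-F, E]]
first partials: E_u = 0, E_v = 0, F_u = (1/3)*u, F_v = (15/2)*v, G_u = (1/4)*u^3, G_v = 9*v^3
D = EG - F^2 = 125/72 + (25/16)*v^4 - (5/4)*u^2*v^2 + (13/32)*u^4
expanded: Gamma^u_uu = (G E_u - 2F F_u + F E_v)/(2D), Gamma^u_uv = (G E_v - F G_u)/(2D), Gamma^u_vv = (2G F_v - G G_u - F G_v)/(2D), Gamma^v_uu = (2E F_u - E E_v - F E_u)/(2D), Gamma^v_uv = (E G_u - F E_v)/(2D), Gamma^v_vv = (E G_v - 2F F_v + F G_u)/(2D); substitute and cancel common factors

Answer: Gamma_uuu = (-16*u^3 - 360*u*v^2)/(117*u^4 - 360*u^2*v^2 + 450*v^4 + 500), Gamma_uuv = (-6*u^5 - 135*u^3*v^2)/(117*u^4 - 360*u^2*v^2 + 450*v^4 + 500), Gamma_uvv = (-9*u^7 + 540*u^4*v - 324*u^3*v^4 - 36*u^3 - 864*u^2*v^3 + 2160*v)/(468*u^4 - 1440*u^2*v^2 + 1800*v^4 + 2000), Gamma_vuu = 2000*u/(351*u^4 - 1080*u^2*v^2 + 1350*v^4 + 1500), Gamma_vuv = 250*u^3/(117*u^4 - 360*u^2*v^2 + 450*v^4 + 500), Gamma_vvv = (6*u^5 + 135*u^3*v^2 - 360*u^2*v + 900*v^3)/(117*u^4 - 360*u^2*v^2 + 450*v^4 + 500)


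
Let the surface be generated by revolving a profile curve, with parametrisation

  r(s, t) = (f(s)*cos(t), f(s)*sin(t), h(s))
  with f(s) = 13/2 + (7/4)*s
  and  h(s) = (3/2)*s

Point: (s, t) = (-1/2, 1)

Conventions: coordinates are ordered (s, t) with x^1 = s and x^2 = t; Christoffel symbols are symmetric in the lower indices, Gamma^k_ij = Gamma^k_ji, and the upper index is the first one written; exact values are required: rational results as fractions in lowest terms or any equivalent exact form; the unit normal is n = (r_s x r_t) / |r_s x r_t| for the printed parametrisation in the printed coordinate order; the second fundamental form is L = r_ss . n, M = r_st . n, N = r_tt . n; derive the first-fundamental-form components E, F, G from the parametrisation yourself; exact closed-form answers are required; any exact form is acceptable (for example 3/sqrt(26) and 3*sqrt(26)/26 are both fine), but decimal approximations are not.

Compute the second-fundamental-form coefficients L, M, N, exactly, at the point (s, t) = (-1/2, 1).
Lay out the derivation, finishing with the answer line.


f = 45/8, f' = 7/4, f'' = 0, h' = 3/2, h'' = 0
E = 85/16, F = 0, G = 2025/64; answer radicand W^2 = 85/16
unnormalised second-form numerators: l = 0, m = 0, n = 135/16; L = l/sqrt(85/16), and similarly M = m/sqrt(W^2), N = n/sqrt(W^2)

Answer: L = 0, M = 0, N = 27*sqrt(85)/68


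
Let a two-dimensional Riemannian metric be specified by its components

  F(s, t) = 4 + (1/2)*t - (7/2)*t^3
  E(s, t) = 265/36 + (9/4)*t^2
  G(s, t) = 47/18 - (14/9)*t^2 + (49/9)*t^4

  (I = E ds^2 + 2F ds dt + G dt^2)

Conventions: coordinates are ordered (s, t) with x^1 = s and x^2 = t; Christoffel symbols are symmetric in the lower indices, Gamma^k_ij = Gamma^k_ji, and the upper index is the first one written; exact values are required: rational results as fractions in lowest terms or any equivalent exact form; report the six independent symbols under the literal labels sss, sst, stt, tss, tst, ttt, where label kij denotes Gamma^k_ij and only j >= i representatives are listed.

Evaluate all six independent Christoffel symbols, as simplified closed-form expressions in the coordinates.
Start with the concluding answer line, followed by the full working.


Answer: Gamma_sss = (-5103*t^4 + 729*t^2 + 5832*t)/(25970*t^4 + 18144*t^3 - 3775*t^2 - 2592*t + 2087), Gamma_sst = (7938*t^5 - 2268*t^3 + 3807*t)/(25970*t^4 + 18144*t^3 - 3775*t^2 - 2592*t + 2087), Gamma_stt = (-12348*t^6 + 5292*t^4 - 28224*t^3 - 17766*t^2 + 4032*t + 846)/(25970*t^4 + 18144*t^3 - 3775*t^2 - 2592*t + 2087), Gamma_tss = (-6561*t^3 - 21465*t)/(51940*t^4 + 36288*t^3 - 7550*t^2 - 5184*t + 4174), Gamma_tst = (5103*t^4 - 729*t^2 - 5832*t)/(25970*t^4 + 18144*t^3 - 3775*t^2 - 2592*t + 2087), Gamma_ttt = (-7938*t^5 + 54208*t^3 + 27216*t^2 - 7582*t - 1296)/(25970*t^4 + 18144*t^3 - 3775*t^2 - 2592*t + 2087)

E = 265/36 + (9/4)*t^2; F = 4 + (1/2)*t - (7/2)*t^3; G = 47/18 - (14/9)*t^2 + (49/9)*t^4
Gamma^k_ij = (1/2) g^{kl} (d_i g_jl + d_j g_il - d_l g_ij), with g^inv = (1/(EG-F^2)) [[G, -F], [-F, E]]
first partials: E_s = 0, E_t = (9/2)*t, F_s = 0, F_t = 1/2 - (21/2)*t^2, G_s = 0, G_t = -(28/9)*t + (196/9)*t^3
D = EG - F^2 = 2087/648 - 4*t - (3775/648)*t^2 + 28*t^3 + (12985/324)*t^4
expanded: Gamma^s_ss = (G E_s - 2F F_s + F E_t)/(2D), Gamma^s_st = (G E_t - F G_s)/(2D), Gamma^s_tt = (2G F_t - G G_s - F G_t)/(2D), Gamma^t_ss = (2E F_s - E E_t - F E_s)/(2D), Gamma^t_st = (E G_s - F E_t)/(2D), Gamma^t_tt = (E G_t - 2F F_t + F G_s)/(2D); substitute and cancel common factors


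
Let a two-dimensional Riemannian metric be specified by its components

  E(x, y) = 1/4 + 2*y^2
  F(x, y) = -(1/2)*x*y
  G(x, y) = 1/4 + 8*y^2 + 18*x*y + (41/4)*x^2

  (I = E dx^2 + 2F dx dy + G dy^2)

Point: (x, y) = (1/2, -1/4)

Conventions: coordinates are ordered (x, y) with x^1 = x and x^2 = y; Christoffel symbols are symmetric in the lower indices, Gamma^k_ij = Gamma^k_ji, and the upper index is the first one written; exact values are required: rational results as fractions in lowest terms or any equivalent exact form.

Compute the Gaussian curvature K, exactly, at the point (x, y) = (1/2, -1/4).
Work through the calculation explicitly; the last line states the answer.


E = 3/8, F = 1/16, G = 17/16, EG - F^2 = 101/256 at the point
E_x = 0, E_y = -1, F_x = 1/8, F_y = -1/4, G_x = 23/4, G_y = 5
E_yy = 4, F_xy = -1/2, G_xx = 41/2
Using the Brioschi determinant formula for K from the metric derivatives:
M1 = [[-E_yy/2 + F_xy - G_xx/2, E_x/2, F_x - E_y/2], [F_y - G_x/2, E, F], [G_y/2, F, G]] = [[-51/4, 0, 5/8], [-25/8, 3/8, 1/16], [5/2, 1/16, 17/16]]; det M1 = -1469/256
M2 = [[0, E_y/2, G_x/2], [E_y/2, E, F], [G_x/2, F, G]] = [[0, -1/2, 23/8], [-1/2, 3/8, 1/16], [23/8, 1/16, 17/16]]; det M2 = -1815/512
det M1 - det M2 = -1123/512; K = -1123/512 / (101/256)^2 = -143744/10201

Answer: K = -143744/10201


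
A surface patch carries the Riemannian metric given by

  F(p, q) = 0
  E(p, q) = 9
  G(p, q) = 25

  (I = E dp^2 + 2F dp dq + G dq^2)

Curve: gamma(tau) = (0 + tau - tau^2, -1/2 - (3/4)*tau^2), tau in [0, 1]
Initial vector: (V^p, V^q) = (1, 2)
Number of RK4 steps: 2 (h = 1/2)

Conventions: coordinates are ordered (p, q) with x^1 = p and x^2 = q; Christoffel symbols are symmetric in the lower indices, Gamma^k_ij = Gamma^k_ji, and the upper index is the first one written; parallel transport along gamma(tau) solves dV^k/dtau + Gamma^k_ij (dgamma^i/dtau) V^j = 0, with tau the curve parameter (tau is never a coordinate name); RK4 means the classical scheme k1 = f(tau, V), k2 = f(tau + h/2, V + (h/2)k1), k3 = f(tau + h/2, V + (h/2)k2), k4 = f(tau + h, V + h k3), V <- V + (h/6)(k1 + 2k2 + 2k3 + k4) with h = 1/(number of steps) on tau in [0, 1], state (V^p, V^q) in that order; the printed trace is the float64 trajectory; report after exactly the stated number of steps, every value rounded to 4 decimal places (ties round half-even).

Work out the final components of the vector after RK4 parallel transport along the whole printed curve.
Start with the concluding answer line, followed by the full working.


Answer: V^p = 1.0000, V^q = 2.0000

gamma'(tau) = (1 - 2*tau, -(3/2)*tau); f(tau, V)^k = -Gamma^k_ij(gamma(tau)) gamma'^i(tau) V^j; h = 1/2; intermediate values shown to 6 dp
curve data and Christoffel symbols at the stage parameters:
  tau = 0.000000: gamma = (0.000000, -0.500000), gamma' = (1.000000, 0.000000); Gamma_ppp = 0.000000, Gamma_ppq = 0.000000, Gamma_pqq = 0.000000, Gamma_qpp = 0.000000, Gamma_qpq = 0.000000, Gamma_qqq = 0.000000
  tau = 0.250000: gamma = (0.187500, -0.546875), gamma' = (0.500000, -0.375000); Gamma_ppp = 0.000000, Gamma_ppq = 0.000000, Gamma_pqq = 0.000000, Gamma_qpp = 0.000000, Gamma_qpq = 0.000000, Gamma_qqq = 0.000000
  tau = 0.500000: gamma = (0.250000, -0.687500), gamma' = (0.000000, -0.750000); Gamma_ppp = 0.000000, Gamma_ppq = 0.000000, Gamma_pqq = 0.000000, Gamma_qpp = 0.000000, Gamma_qpq = 0.000000, Gamma_qqq = 0.000000
  tau = 0.750000: gamma = (0.187500, -0.921875), gamma' = (-0.500000, -1.125000); Gamma_ppp = 0.000000, Gamma_ppq = 0.000000, Gamma_pqq = 0.000000, Gamma_qpp = 0.000000, Gamma_qpq = 0.000000, Gamma_qqq = 0.000000
  tau = 1.000000: gamma = (0.000000, -1.250000), gamma' = (-1.000000, -1.500000); Gamma_ppp = 0.000000, Gamma_ppq = 0.000000, Gamma_pqq = 0.000000, Gamma_qpp = 0.000000, Gamma_qpq = 0.000000, Gamma_qqq = 0.000000
step 0: V^p = 1.0000, V^q = 2.0000
step 1: k1 = (0.000000, 0.000000), k2 = (0.000000, 0.000000), k3 = (0.000000, 0.000000), k4 = (0.000000, 0.000000); V <- V + (h/6)(k1 + 2k2 + 2k3 + k4): V^p = 1.0000, V^q = 2.0000
step 2: k1 = (0.000000, 0.000000), k2 = (0.000000, 0.000000), k3 = (0.000000, 0.000000), k4 = (0.000000, 0.000000); V <- V + (h/6)(k1 + 2k2 + 2k3 + k4): V^p = 1.0000, V^q = 2.0000
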